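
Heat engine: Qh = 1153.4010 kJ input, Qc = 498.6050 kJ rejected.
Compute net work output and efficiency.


W = 1153.4010 - 498.6050 = 654.7960 kJ
eta = 654.7960 / 1153.4010 = 0.5677 = 56.7709%

W = 654.7960 kJ, eta = 56.7709%


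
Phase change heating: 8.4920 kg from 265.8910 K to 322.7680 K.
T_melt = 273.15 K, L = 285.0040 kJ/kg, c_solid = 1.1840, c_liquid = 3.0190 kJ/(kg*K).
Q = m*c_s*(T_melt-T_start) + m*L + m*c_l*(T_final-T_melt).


Q1 (sensible, solid) = 8.4920 * 1.1840 * 7.2590 = 72.9858 kJ
Q2 (latent) = 8.4920 * 285.0040 = 2420.2540 kJ
Q3 (sensible, liquid) = 8.4920 * 3.0190 * 49.6180 = 1272.0739 kJ
Q_total = 3765.3137 kJ

3765.3137 kJ


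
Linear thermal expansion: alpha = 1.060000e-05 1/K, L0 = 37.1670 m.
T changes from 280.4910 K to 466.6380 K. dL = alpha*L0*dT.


dT = 186.1470 K
dL = 1.060000e-05 * 37.1670 * 186.1470 = 0.073336 m
L_final = 37.240336 m

dL = 0.073336 m


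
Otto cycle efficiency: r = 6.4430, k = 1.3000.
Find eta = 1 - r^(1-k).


r^(k-1) = 1.7487
eta = 1 - 1/1.7487 = 0.4282 = 42.8161%

42.8161%


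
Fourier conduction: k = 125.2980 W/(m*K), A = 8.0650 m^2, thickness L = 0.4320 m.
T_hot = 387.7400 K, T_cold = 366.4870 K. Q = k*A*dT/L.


dT = 21.2530 K
Q = 125.2980 * 8.0650 * 21.2530 / 0.4320 = 49714.7209 W

49714.7209 W


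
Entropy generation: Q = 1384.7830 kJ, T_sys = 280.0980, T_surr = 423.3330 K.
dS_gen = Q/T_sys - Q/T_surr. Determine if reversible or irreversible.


dS_sys = 1384.7830/280.0980 = 4.9439 kJ/K
dS_surr = -1384.7830/423.3330 = -3.2711 kJ/K
dS_gen = 4.9439 - 3.2711 = 1.6728 kJ/K (irreversible)

dS_gen = 1.6728 kJ/K, irreversible


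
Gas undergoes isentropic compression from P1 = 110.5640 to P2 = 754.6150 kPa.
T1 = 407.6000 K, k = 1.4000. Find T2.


(k-1)/k = 0.2857
(P2/P1)^exp = 1.7311
T2 = 407.6000 * 1.7311 = 705.5890 K

705.5890 K


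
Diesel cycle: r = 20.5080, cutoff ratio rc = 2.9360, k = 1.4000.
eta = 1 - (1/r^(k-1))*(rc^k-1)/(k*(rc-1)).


r^(k-1) = 3.3479
rc^k = 4.5171
eta = 0.6124 = 61.2403%

61.2403%


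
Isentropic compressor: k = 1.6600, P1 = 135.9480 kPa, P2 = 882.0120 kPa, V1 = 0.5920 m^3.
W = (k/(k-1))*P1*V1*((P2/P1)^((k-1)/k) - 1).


(k-1)/k = 0.3976
(P2/P1)^exp = 2.1032
W = 2.5152 * 135.9480 * 0.5920 * (2.1032 - 1) = 223.3156 kJ

223.3156 kJ


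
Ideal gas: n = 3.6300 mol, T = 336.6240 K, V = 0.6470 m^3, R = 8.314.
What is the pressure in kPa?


P = nRT/V = 3.6300 * 8.314 * 336.6240 / 0.6470
= 10159.2517 / 0.6470 = 15702.0892 Pa = 15.7021 kPa

15.7021 kPa


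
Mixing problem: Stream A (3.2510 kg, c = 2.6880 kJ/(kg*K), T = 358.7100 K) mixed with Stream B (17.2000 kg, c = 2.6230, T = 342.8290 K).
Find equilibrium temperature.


num = 18601.5908
den = 53.8543
Tf = 345.4059 K

345.4059 K


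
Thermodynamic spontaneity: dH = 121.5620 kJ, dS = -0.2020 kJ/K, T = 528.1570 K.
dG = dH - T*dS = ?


T*dS = 528.1570 * -0.2020 = -106.6877 kJ
dG = 121.5620 + 106.6877 = 228.2497 kJ (non-spontaneous)

dG = 228.2497 kJ, non-spontaneous


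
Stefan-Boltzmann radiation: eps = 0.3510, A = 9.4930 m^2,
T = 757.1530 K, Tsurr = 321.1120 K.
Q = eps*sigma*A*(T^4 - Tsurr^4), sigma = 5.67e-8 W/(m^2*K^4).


T^4 = 3.2865e+11
Tsurr^4 = 1.0632e+10
Q = 0.3510 * 5.67e-8 * 9.4930 * 3.1802e+11 = 60082.2198 W

60082.2198 W


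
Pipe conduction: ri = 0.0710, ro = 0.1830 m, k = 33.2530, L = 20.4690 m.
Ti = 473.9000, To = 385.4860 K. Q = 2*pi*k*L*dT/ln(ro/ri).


dT = 88.4140 K
ln(ro/ri) = 0.9468
Q = 2*pi*33.2530*20.4690*88.4140 / 0.9468 = 399362.4592 W

399362.4592 W


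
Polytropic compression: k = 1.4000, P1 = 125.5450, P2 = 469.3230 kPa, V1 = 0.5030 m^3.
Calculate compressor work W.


(k-1)/k = 0.2857
(P2/P1)^exp = 1.4575
W = 3.5000 * 125.5450 * 0.5030 * (1.4575 - 1) = 101.1265 kJ

101.1265 kJ


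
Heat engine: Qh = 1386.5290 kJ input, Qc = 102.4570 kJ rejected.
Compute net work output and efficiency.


W = 1386.5290 - 102.4570 = 1284.0720 kJ
eta = 1284.0720 / 1386.5290 = 0.9261 = 92.6105%

W = 1284.0720 kJ, eta = 92.6105%


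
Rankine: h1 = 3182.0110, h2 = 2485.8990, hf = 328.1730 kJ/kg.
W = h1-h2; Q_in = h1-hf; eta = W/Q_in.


W = 696.1120 kJ/kg
Q_in = 2853.8380 kJ/kg
eta = 0.2439 = 24.3921%

eta = 24.3921%


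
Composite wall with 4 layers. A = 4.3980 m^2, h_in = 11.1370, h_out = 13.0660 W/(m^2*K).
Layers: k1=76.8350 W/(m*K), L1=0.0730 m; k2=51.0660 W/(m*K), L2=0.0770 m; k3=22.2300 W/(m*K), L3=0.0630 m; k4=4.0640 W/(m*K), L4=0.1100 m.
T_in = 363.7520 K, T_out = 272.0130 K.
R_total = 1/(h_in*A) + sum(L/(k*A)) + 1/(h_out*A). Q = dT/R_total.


R_conv_in = 1/(11.1370*4.3980) = 0.0204
R_1 = 0.0730/(76.8350*4.3980) = 0.0002
R_2 = 0.0770/(51.0660*4.3980) = 0.0003
R_3 = 0.0630/(22.2300*4.3980) = 0.0006
R_4 = 0.1100/(4.0640*4.3980) = 0.0062
R_conv_out = 1/(13.0660*4.3980) = 0.0174
R_total = 0.0452 K/W
Q = 91.7390 / 0.0452 = 2030.7008 W

R_total = 0.0452 K/W, Q = 2030.7008 W


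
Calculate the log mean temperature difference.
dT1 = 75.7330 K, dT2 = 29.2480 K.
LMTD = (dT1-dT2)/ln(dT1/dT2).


dT1/dT2 = 2.5893
ln(dT1/dT2) = 0.9514
LMTD = 46.4850 / 0.9514 = 48.8594 K

48.8594 K


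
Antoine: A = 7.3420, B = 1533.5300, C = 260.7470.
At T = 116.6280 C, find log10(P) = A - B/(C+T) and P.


C+T = 377.3750
B/(C+T) = 4.0637
log10(P) = 7.3420 - 4.0637 = 3.2783
P = 10^3.2783 = 1898.1183 mmHg

1898.1183 mmHg


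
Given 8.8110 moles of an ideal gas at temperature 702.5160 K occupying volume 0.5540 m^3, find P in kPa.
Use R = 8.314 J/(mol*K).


P = nRT/V = 8.8110 * 8.314 * 702.5160 / 0.5540
= 51462.5665 / 0.5540 = 92892.7193 Pa = 92.8927 kPa

92.8927 kPa


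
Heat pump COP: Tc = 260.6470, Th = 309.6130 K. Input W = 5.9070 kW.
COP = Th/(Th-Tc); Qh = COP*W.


COP = 309.6130 / 48.9660 = 6.3230
Qh = 6.3230 * 5.9070 = 37.3501 kW

COP = 6.3230, Qh = 37.3501 kW


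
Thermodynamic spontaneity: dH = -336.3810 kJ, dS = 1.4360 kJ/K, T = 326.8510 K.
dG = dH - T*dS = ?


T*dS = 326.8510 * 1.4360 = 469.3580 kJ
dG = -336.3810 - 469.3580 = -805.7390 kJ (spontaneous)

dG = -805.7390 kJ, spontaneous


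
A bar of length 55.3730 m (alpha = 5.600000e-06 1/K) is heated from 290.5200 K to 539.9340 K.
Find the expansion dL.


dT = 249.4140 K
dL = 5.600000e-06 * 55.3730 * 249.4140 = 0.077340 m
L_final = 55.450340 m

dL = 0.077340 m


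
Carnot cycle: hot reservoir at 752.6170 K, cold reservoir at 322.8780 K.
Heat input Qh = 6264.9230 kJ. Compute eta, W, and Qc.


eta = 1 - 322.8780/752.6170 = 0.5710
W = 0.5710 * 6264.9230 = 3577.2269 kJ
Qc = 6264.9230 - 3577.2269 = 2687.6961 kJ

eta = 57.0993%, W = 3577.2269 kJ, Qc = 2687.6961 kJ


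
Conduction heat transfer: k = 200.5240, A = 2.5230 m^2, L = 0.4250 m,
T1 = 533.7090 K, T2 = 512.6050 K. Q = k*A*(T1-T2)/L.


dT = 21.1040 K
Q = 200.5240 * 2.5230 * 21.1040 / 0.4250 = 25122.3035 W

25122.3035 W


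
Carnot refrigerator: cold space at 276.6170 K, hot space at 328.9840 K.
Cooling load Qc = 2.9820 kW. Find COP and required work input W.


COP = 276.6170 / 52.3670 = 5.2823
W = 2.9820 / 5.2823 = 0.5645 kW

COP = 5.2823, W = 0.5645 kW


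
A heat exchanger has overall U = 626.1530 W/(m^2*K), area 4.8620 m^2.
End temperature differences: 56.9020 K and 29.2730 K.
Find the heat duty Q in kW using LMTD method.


LMTD = 41.5683 K
Q = 626.1530 * 4.8620 * 41.5683 = 126548.7447 W = 126.5487 kW

126.5487 kW


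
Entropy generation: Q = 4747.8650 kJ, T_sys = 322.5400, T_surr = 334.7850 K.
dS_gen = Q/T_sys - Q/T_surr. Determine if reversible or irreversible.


dS_sys = 4747.8650/322.5400 = 14.7202 kJ/K
dS_surr = -4747.8650/334.7850 = -14.1818 kJ/K
dS_gen = 14.7202 - 14.1818 = 0.5384 kJ/K (irreversible)

dS_gen = 0.5384 kJ/K, irreversible


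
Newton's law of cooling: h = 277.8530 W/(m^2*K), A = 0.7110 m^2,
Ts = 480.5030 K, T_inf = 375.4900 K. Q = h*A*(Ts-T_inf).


dT = 105.0130 K
Q = 277.8530 * 0.7110 * 105.0130 = 20745.6839 W

20745.6839 W


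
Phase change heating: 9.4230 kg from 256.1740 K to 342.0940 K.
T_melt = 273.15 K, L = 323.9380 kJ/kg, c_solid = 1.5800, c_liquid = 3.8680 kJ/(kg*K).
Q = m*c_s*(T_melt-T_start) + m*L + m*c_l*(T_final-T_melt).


Q1 (sensible, solid) = 9.4230 * 1.5800 * 16.9760 = 252.7445 kJ
Q2 (latent) = 9.4230 * 323.9380 = 3052.4678 kJ
Q3 (sensible, liquid) = 9.4230 * 3.8680 * 68.9440 = 2512.8822 kJ
Q_total = 5818.0945 kJ

5818.0945 kJ


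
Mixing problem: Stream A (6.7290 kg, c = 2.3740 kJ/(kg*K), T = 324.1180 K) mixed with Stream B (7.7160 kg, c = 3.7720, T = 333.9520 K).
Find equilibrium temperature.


num = 14897.2605
den = 45.0794
Tf = 330.4672 K

330.4672 K


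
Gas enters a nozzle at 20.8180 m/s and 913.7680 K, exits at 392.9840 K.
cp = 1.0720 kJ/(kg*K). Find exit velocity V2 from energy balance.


dT = 520.7840 K
2*cp*1000*dT = 1116560.8960
V1^2 = 433.3891
V2 = sqrt(1116994.2851) = 1056.8795 m/s

1056.8795 m/s


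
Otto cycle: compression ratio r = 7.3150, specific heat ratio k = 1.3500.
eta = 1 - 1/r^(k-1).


r^(k-1) = 2.0067
eta = 1 - 1/2.0067 = 0.5017 = 50.1661%

50.1661%


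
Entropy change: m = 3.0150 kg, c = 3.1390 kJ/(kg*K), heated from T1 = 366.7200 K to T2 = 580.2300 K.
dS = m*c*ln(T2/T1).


T2/T1 = 1.5822
ln(T2/T1) = 0.4588
dS = 3.0150 * 3.1390 * 0.4588 = 4.3424 kJ/K

4.3424 kJ/K


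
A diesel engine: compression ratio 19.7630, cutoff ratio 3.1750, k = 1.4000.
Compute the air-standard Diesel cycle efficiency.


r^(k-1) = 3.2987
rc^k = 5.0401
eta = 0.5978 = 59.7778%

59.7778%


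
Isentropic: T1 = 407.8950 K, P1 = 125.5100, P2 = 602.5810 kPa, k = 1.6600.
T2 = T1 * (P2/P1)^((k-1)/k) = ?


(k-1)/k = 0.3976
(P2/P1)^exp = 1.8659
T2 = 407.8950 * 1.8659 = 761.0995 K

761.0995 K


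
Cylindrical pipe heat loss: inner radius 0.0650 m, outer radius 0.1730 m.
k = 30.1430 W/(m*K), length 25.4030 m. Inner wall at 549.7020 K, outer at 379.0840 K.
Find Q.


dT = 170.6180 K
ln(ro/ri) = 0.9789
Q = 2*pi*30.1430*25.4030*170.6180 / 0.9789 = 838563.4899 W

838563.4899 W


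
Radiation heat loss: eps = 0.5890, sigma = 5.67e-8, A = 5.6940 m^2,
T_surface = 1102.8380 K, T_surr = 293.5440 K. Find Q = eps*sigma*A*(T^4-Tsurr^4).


T^4 = 1.4793e+12
Tsurr^4 = 7.4249e+09
Q = 0.5890 * 5.67e-8 * 5.6940 * 1.4718e+12 = 279883.5327 W

279883.5327 W


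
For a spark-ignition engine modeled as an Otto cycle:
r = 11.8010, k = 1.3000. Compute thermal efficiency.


r^(k-1) = 2.0969
eta = 1 - 1/2.0969 = 0.5231 = 52.3103%

52.3103%


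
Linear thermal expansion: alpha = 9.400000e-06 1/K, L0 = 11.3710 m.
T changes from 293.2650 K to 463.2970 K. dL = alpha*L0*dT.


dT = 170.0320 K
dL = 9.400000e-06 * 11.3710 * 170.0320 = 0.018174 m
L_final = 11.389174 m

dL = 0.018174 m


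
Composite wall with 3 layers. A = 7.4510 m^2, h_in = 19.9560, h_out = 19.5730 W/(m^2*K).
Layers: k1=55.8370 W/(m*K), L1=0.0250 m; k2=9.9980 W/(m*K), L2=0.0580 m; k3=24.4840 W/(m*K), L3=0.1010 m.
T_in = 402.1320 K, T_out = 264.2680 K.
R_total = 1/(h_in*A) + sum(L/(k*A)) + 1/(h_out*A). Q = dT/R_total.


R_conv_in = 1/(19.9560*7.4510) = 0.0067
R_1 = 0.0250/(55.8370*7.4510) = 6.0090e-05
R_2 = 0.0580/(9.9980*7.4510) = 0.0008
R_3 = 0.1010/(24.4840*7.4510) = 0.0006
R_conv_out = 1/(19.5730*7.4510) = 0.0069
R_total = 0.0150 K/W
Q = 137.8640 / 0.0150 = 9206.5791 W

R_total = 0.0150 K/W, Q = 9206.5791 W


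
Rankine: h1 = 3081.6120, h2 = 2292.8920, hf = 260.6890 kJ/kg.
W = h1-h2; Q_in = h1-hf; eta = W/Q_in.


W = 788.7200 kJ/kg
Q_in = 2820.9230 kJ/kg
eta = 0.2796 = 27.9596%

eta = 27.9596%


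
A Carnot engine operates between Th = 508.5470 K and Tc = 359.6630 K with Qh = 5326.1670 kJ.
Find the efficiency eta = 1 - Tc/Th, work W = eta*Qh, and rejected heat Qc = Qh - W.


eta = 1 - 359.6630/508.5470 = 0.2928
W = 0.2928 * 5326.1670 = 1559.3073 kJ
Qc = 5326.1670 - 1559.3073 = 3766.8597 kJ

eta = 29.2764%, W = 1559.3073 kJ, Qc = 3766.8597 kJ


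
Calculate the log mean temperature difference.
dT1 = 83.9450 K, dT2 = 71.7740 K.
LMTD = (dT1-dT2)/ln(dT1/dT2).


dT1/dT2 = 1.1696
ln(dT1/dT2) = 0.1566
LMTD = 12.1710 / 0.1566 = 77.7007 K

77.7007 K


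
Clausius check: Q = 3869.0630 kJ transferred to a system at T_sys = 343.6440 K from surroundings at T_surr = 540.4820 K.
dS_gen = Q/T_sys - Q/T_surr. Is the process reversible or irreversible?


dS_sys = 3869.0630/343.6440 = 11.2589 kJ/K
dS_surr = -3869.0630/540.4820 = -7.1585 kJ/K
dS_gen = 11.2589 - 7.1585 = 4.1004 kJ/K (irreversible)

dS_gen = 4.1004 kJ/K, irreversible


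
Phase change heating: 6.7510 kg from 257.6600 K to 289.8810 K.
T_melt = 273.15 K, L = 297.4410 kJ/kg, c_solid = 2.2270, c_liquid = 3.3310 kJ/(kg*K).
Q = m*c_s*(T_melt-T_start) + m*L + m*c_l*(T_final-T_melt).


Q1 (sensible, solid) = 6.7510 * 2.2270 * 15.4900 = 232.8840 kJ
Q2 (latent) = 6.7510 * 297.4410 = 2008.0242 kJ
Q3 (sensible, liquid) = 6.7510 * 3.3310 * 16.7310 = 376.2397 kJ
Q_total = 2617.1480 kJ

2617.1480 kJ


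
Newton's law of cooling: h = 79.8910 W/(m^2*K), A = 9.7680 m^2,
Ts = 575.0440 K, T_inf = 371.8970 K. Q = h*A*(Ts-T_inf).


dT = 203.1470 K
Q = 79.8910 * 9.7680 * 203.1470 = 158530.8986 W

158530.8986 W


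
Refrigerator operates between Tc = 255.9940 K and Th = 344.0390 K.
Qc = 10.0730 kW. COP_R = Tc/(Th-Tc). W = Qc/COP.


COP = 255.9940 / 88.0450 = 2.9075
W = 10.0730 / 2.9075 = 3.4644 kW

COP = 2.9075, W = 3.4644 kW


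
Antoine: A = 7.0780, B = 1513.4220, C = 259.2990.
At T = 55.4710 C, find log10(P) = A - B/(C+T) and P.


C+T = 314.7700
B/(C+T) = 4.8080
log10(P) = 7.0780 - 4.8080 = 2.2700
P = 10^2.2700 = 186.1980 mmHg

186.1980 mmHg


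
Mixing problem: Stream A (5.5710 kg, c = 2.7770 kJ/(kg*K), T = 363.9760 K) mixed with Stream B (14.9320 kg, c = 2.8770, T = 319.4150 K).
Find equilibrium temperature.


num = 19352.8167
den = 58.4300
Tf = 331.2135 K

331.2135 K


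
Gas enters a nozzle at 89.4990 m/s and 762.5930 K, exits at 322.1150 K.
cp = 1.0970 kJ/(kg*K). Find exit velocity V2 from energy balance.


dT = 440.4780 K
2*cp*1000*dT = 966408.7320
V1^2 = 8010.0710
V2 = sqrt(974418.8030) = 987.1265 m/s

987.1265 m/s


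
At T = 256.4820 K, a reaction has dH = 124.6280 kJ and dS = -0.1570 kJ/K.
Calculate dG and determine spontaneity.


T*dS = 256.4820 * -0.1570 = -40.2677 kJ
dG = 124.6280 + 40.2677 = 164.8957 kJ (non-spontaneous)

dG = 164.8957 kJ, non-spontaneous


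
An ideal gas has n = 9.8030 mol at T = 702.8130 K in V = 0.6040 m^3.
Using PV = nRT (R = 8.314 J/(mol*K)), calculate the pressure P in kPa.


P = nRT/V = 9.8030 * 8.314 * 702.8130 / 0.6040
= 57280.7649 / 0.6040 = 94835.7035 Pa = 94.8357 kPa

94.8357 kPa


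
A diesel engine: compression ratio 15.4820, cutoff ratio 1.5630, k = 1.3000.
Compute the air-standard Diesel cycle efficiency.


r^(k-1) = 2.2748
rc^k = 1.7871
eta = 0.5273 = 52.7257%

52.7257%


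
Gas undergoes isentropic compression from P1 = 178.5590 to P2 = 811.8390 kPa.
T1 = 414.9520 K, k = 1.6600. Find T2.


(k-1)/k = 0.3976
(P2/P1)^exp = 1.8260
T2 = 414.9520 * 1.8260 = 757.6844 K

757.6844 K


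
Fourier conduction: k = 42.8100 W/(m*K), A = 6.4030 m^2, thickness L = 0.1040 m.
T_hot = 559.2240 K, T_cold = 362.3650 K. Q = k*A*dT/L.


dT = 196.8590 K
Q = 42.8100 * 6.4030 * 196.8590 / 0.1040 = 518860.5659 W

518860.5659 W


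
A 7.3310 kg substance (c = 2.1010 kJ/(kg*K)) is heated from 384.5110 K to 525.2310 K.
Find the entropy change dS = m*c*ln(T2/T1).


T2/T1 = 1.3660
ln(T2/T1) = 0.3119
dS = 7.3310 * 2.1010 * 0.3119 = 4.8035 kJ/K

4.8035 kJ/K


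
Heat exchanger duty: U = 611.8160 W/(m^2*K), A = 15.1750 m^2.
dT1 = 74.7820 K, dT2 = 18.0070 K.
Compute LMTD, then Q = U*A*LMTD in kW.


LMTD = 39.8752 K
Q = 611.8160 * 15.1750 * 39.8752 = 370213.8038 W = 370.2138 kW

370.2138 kW


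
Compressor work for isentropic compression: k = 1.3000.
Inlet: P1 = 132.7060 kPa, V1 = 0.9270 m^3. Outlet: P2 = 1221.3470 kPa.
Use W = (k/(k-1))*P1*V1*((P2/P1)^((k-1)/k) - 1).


(k-1)/k = 0.2308
(P2/P1)^exp = 1.6690
W = 4.3333 * 132.7060 * 0.9270 * (1.6690 - 1) = 356.6168 kJ

356.6168 kJ


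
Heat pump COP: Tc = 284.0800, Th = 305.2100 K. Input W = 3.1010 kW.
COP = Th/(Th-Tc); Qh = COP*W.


COP = 305.2100 / 21.1300 = 14.4444
Qh = 14.4444 * 3.1010 = 44.7921 kW

COP = 14.4444, Qh = 44.7921 kW


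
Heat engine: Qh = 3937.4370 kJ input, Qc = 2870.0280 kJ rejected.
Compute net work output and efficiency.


W = 3937.4370 - 2870.0280 = 1067.4090 kJ
eta = 1067.4090 / 3937.4370 = 0.2711 = 27.1092%

W = 1067.4090 kJ, eta = 27.1092%


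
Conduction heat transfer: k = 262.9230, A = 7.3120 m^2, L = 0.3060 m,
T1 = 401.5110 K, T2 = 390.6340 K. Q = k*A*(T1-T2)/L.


dT = 10.8770 K
Q = 262.9230 * 7.3120 * 10.8770 / 0.3060 = 68336.4578 W

68336.4578 W


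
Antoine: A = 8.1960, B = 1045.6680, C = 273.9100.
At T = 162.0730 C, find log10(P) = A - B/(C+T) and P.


C+T = 435.9830
B/(C+T) = 2.3984
log10(P) = 8.1960 - 2.3984 = 5.7976
P = 10^5.7976 = 627459.0432 mmHg

627459.0432 mmHg


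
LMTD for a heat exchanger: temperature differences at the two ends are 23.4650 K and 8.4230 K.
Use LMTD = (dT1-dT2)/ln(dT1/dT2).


dT1/dT2 = 2.7858
ln(dT1/dT2) = 1.0245
LMTD = 15.0420 / 1.0245 = 14.6817 K

14.6817 K


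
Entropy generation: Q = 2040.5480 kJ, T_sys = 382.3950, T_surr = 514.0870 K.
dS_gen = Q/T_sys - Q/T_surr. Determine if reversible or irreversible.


dS_sys = 2040.5480/382.3950 = 5.3362 kJ/K
dS_surr = -2040.5480/514.0870 = -3.9693 kJ/K
dS_gen = 5.3362 - 3.9693 = 1.3670 kJ/K (irreversible)

dS_gen = 1.3670 kJ/K, irreversible


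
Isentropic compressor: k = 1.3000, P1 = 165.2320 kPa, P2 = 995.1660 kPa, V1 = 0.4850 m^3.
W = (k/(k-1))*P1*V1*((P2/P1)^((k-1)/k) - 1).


(k-1)/k = 0.2308
(P2/P1)^exp = 1.5134
W = 4.3333 * 165.2320 * 0.4850 * (1.5134 - 1) = 178.2851 kJ

178.2851 kJ


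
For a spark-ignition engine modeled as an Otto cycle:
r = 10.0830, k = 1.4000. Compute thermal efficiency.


r^(k-1) = 2.5202
eta = 1 - 1/2.5202 = 0.6032 = 60.3207%

60.3207%


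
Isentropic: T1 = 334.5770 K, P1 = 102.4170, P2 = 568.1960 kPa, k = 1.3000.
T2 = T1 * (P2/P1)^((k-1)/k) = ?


(k-1)/k = 0.2308
(P2/P1)^exp = 1.4850
T2 = 334.5770 * 1.4850 = 496.8411 K

496.8411 K


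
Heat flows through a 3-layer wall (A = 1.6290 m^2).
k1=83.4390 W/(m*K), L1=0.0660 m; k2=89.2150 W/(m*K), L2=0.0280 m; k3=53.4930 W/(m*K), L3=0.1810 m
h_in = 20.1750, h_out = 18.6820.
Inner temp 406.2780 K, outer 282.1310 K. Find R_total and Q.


R_conv_in = 1/(20.1750*1.6290) = 0.0304
R_1 = 0.0660/(83.4390*1.6290) = 0.0005
R_2 = 0.0280/(89.2150*1.6290) = 0.0002
R_3 = 0.1810/(53.4930*1.6290) = 0.0021
R_conv_out = 1/(18.6820*1.6290) = 0.0329
R_total = 0.0660 K/W
Q = 124.1470 / 0.0660 = 1879.8224 W

R_total = 0.0660 K/W, Q = 1879.8224 W


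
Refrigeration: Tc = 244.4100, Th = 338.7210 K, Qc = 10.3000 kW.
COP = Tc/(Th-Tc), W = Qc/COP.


COP = 244.4100 / 94.3110 = 2.5915
W = 10.3000 / 2.5915 = 3.9745 kW

COP = 2.5915, W = 3.9745 kW


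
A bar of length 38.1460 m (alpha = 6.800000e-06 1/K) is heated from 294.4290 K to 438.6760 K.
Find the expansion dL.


dT = 144.2470 K
dL = 6.800000e-06 * 38.1460 * 144.2470 = 0.037417 m
L_final = 38.183417 m

dL = 0.037417 m


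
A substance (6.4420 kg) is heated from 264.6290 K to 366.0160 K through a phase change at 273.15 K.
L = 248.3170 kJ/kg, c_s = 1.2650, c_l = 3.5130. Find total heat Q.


Q1 (sensible, solid) = 6.4420 * 1.2650 * 8.5210 = 69.4387 kJ
Q2 (latent) = 6.4420 * 248.3170 = 1599.6581 kJ
Q3 (sensible, liquid) = 6.4420 * 3.5130 * 92.8660 = 2101.6269 kJ
Q_total = 3770.7237 kJ

3770.7237 kJ


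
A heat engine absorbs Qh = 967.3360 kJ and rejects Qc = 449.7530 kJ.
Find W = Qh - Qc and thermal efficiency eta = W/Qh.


W = 967.3360 - 449.7530 = 517.5830 kJ
eta = 517.5830 / 967.3360 = 0.5351 = 53.5060%

W = 517.5830 kJ, eta = 53.5060%


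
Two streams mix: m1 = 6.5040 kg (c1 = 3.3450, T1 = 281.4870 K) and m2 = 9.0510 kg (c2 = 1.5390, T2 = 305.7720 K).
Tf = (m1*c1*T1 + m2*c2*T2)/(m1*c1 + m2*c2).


num = 10383.2451
den = 35.6854
Tf = 290.9664 K

290.9664 K


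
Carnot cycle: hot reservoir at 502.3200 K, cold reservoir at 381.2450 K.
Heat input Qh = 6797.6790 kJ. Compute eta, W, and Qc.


eta = 1 - 381.2450/502.3200 = 0.2410
W = 0.2410 * 6797.6790 = 1638.4555 kJ
Qc = 6797.6790 - 1638.4555 = 5159.2235 kJ

eta = 24.1032%, W = 1638.4555 kJ, Qc = 5159.2235 kJ


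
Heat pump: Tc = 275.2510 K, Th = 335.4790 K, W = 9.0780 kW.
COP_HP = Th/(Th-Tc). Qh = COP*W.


COP = 335.4790 / 60.2280 = 5.5702
Qh = 5.5702 * 9.0780 = 50.5658 kW

COP = 5.5702, Qh = 50.5658 kW


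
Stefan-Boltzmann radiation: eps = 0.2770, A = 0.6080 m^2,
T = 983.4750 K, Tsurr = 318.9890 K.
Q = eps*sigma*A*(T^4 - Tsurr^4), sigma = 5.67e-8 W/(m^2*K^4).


T^4 = 9.3552e+11
Tsurr^4 = 1.0354e+10
Q = 0.2770 * 5.67e-8 * 0.6080 * 9.2517e+11 = 8834.5891 W

8834.5891 W


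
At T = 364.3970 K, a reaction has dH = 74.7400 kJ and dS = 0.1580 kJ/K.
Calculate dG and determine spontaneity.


T*dS = 364.3970 * 0.1580 = 57.5747 kJ
dG = 74.7400 - 57.5747 = 17.1653 kJ (non-spontaneous)

dG = 17.1653 kJ, non-spontaneous


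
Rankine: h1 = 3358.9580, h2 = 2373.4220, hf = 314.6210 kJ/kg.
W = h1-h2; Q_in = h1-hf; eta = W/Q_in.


W = 985.5360 kJ/kg
Q_in = 3044.3370 kJ/kg
eta = 0.3237 = 32.3728%

eta = 32.3728%


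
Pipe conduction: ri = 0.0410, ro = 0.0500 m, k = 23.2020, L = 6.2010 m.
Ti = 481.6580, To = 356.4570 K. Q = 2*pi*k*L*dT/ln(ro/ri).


dT = 125.2010 K
ln(ro/ri) = 0.1985
Q = 2*pi*23.2020*6.2010*125.2010 / 0.1985 = 570324.0192 W

570324.0192 W


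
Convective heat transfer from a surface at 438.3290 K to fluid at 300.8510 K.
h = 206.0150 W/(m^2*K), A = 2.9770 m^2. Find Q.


dT = 137.4780 K
Q = 206.0150 * 2.9770 * 137.4780 = 84316.1723 W

84316.1723 W


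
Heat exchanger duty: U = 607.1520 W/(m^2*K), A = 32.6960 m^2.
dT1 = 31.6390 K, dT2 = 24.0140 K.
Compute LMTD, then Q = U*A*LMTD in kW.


LMTD = 27.6515 K
Q = 607.1520 * 32.6960 * 27.6515 = 548922.2075 W = 548.9222 kW

548.9222 kW


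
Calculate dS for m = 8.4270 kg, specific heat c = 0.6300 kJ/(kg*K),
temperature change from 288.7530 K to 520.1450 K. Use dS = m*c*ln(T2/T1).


T2/T1 = 1.8013
ln(T2/T1) = 0.5885
dS = 8.4270 * 0.6300 * 0.5885 = 3.1245 kJ/K

3.1245 kJ/K


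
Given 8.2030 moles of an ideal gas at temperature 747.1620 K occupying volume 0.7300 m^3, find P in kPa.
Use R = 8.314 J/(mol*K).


P = nRT/V = 8.2030 * 8.314 * 747.1620 / 0.7300
= 50956.2556 / 0.7300 = 69803.0899 Pa = 69.8031 kPa

69.8031 kPa


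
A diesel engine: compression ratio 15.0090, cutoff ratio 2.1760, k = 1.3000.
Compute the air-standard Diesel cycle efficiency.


r^(k-1) = 2.2537
rc^k = 2.7476
eta = 0.4928 = 49.2787%

49.2787%


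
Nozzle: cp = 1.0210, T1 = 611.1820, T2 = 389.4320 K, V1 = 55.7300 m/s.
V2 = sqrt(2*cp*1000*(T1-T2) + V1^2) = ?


dT = 221.7500 K
2*cp*1000*dT = 452813.5000
V1^2 = 3105.8329
V2 = sqrt(455919.3329) = 675.2180 m/s

675.2180 m/s


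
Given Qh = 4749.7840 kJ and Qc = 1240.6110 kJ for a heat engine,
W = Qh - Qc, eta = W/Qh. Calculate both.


W = 4749.7840 - 1240.6110 = 3509.1730 kJ
eta = 3509.1730 / 4749.7840 = 0.7388 = 73.8807%

W = 3509.1730 kJ, eta = 73.8807%


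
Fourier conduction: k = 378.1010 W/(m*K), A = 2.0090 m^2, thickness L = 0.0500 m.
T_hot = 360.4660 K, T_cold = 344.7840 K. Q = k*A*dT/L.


dT = 15.6820 K
Q = 378.1010 * 2.0090 * 15.6820 / 0.0500 = 238242.4837 W

238242.4837 W


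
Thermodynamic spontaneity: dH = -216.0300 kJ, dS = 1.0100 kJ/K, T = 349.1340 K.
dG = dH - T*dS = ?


T*dS = 349.1340 * 1.0100 = 352.6253 kJ
dG = -216.0300 - 352.6253 = -568.6553 kJ (spontaneous)

dG = -568.6553 kJ, spontaneous


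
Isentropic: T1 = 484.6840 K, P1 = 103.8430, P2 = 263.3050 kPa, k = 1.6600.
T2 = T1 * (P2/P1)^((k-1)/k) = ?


(k-1)/k = 0.3976
(P2/P1)^exp = 1.4476
T2 = 484.6840 * 1.4476 = 701.6455 K

701.6455 K


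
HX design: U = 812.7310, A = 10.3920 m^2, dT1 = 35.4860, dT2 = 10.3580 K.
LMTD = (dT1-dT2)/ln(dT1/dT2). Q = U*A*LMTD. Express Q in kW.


LMTD = 20.4064 K
Q = 812.7310 * 10.3920 * 20.4064 = 172350.3280 W = 172.3503 kW

172.3503 kW


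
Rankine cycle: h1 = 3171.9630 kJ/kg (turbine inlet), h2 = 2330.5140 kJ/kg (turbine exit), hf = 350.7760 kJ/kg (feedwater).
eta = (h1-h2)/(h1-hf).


W = 841.4490 kJ/kg
Q_in = 2821.1870 kJ/kg
eta = 0.2983 = 29.8261%

eta = 29.8261%


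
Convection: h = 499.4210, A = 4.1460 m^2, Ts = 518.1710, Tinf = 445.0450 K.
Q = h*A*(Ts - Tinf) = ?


dT = 73.1260 K
Q = 499.4210 * 4.1460 * 73.1260 = 151414.6566 W

151414.6566 W


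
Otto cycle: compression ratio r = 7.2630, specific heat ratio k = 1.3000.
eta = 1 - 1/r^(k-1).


r^(k-1) = 1.8127
eta = 1 - 1/1.8127 = 0.4483 = 44.8348%

44.8348%


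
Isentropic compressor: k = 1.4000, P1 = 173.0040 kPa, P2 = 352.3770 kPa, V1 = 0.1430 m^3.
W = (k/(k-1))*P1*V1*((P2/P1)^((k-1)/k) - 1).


(k-1)/k = 0.2857
(P2/P1)^exp = 1.2254
W = 3.5000 * 173.0040 * 0.1430 * (1.2254 - 1) = 19.5156 kJ

19.5156 kJ


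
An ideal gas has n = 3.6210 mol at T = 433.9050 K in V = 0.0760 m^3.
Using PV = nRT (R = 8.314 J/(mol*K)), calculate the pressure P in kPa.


P = nRT/V = 3.6210 * 8.314 * 433.9050 / 0.0760
= 13062.7074 / 0.0760 = 171877.7292 Pa = 171.8777 kPa

171.8777 kPa


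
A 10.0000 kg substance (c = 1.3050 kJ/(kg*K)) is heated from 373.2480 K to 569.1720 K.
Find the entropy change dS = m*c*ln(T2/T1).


T2/T1 = 1.5249
ln(T2/T1) = 0.4219
dS = 10.0000 * 1.3050 * 0.4219 = 5.5063 kJ/K

5.5063 kJ/K


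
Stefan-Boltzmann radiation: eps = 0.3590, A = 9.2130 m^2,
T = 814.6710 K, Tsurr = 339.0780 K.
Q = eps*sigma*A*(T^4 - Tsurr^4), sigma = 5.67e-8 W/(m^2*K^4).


T^4 = 4.4048e+11
Tsurr^4 = 1.3219e+10
Q = 0.3590 * 5.67e-8 * 9.2130 * 4.2726e+11 = 80126.2388 W

80126.2388 W


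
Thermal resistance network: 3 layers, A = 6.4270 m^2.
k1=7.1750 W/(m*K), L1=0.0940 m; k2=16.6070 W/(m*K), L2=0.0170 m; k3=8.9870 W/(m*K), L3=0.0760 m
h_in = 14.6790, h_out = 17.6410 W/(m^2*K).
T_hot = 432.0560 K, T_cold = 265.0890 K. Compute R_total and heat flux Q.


R_conv_in = 1/(14.6790*6.4270) = 0.0106
R_1 = 0.0940/(7.1750*6.4270) = 0.0020
R_2 = 0.0170/(16.6070*6.4270) = 0.0002
R_3 = 0.0760/(8.9870*6.4270) = 0.0013
R_conv_out = 1/(17.6410*6.4270) = 0.0088
R_total = 0.0229 K/W
Q = 166.9670 / 0.0229 = 7280.5626 W

R_total = 0.0229 K/W, Q = 7280.5626 W


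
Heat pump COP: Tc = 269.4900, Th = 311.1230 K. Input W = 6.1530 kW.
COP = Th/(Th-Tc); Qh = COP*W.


COP = 311.1230 / 41.6330 = 7.4730
Qh = 7.4730 * 6.1530 = 45.9813 kW

COP = 7.4730, Qh = 45.9813 kW


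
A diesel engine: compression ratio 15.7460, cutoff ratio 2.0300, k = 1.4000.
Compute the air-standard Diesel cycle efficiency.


r^(k-1) = 3.0121
rc^k = 2.6946
eta = 0.6098 = 60.9848%

60.9848%


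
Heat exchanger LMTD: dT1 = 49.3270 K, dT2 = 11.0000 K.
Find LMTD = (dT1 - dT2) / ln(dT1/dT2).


dT1/dT2 = 4.4843
ln(dT1/dT2) = 1.5006
LMTD = 38.3270 / 1.5006 = 25.5415 K

25.5415 K


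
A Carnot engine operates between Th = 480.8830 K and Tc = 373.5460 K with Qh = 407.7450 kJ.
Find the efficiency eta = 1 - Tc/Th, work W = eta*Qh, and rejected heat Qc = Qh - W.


eta = 1 - 373.5460/480.8830 = 0.2232
W = 0.2232 * 407.7450 = 91.0120 kJ
Qc = 407.7450 - 91.0120 = 316.7330 kJ

eta = 22.3208%, W = 91.0120 kJ, Qc = 316.7330 kJ


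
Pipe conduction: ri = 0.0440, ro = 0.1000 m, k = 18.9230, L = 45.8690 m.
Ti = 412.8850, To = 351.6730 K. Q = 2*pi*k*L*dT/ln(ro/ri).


dT = 61.2120 K
ln(ro/ri) = 0.8210
Q = 2*pi*18.9230*45.8690*61.2120 / 0.8210 = 406623.8331 W

406623.8331 W


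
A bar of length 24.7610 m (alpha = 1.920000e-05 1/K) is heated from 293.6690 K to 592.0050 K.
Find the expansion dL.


dT = 298.3360 K
dL = 1.920000e-05 * 24.7610 * 298.3360 = 0.141832 m
L_final = 24.902832 m

dL = 0.141832 m


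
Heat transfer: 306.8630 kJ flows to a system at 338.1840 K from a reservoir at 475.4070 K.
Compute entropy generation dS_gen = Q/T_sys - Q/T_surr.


dS_sys = 306.8630/338.1840 = 0.9074 kJ/K
dS_surr = -306.8630/475.4070 = -0.6455 kJ/K
dS_gen = 0.9074 - 0.6455 = 0.2619 kJ/K (irreversible)

dS_gen = 0.2619 kJ/K, irreversible


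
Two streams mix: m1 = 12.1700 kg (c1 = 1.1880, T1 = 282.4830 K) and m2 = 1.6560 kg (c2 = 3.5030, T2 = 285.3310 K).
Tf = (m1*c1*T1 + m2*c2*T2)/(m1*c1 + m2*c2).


num = 5739.3239
den = 20.2589
Tf = 283.2985 K

283.2985 K


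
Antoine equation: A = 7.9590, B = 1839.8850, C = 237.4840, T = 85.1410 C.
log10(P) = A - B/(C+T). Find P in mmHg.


C+T = 322.6250
B/(C+T) = 5.7029
log10(P) = 7.9590 - 5.7029 = 2.2561
P = 10^2.2561 = 180.3602 mmHg

180.3602 mmHg


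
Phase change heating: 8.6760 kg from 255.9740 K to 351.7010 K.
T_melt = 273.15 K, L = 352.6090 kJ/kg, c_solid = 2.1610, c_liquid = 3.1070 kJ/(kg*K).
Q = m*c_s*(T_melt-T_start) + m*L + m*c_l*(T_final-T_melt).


Q1 (sensible, solid) = 8.6760 * 2.1610 * 17.1760 = 322.0300 kJ
Q2 (latent) = 8.6760 * 352.6090 = 3059.2357 kJ
Q3 (sensible, liquid) = 8.6760 * 3.1070 * 78.5510 = 2117.4468 kJ
Q_total = 5498.7125 kJ

5498.7125 kJ


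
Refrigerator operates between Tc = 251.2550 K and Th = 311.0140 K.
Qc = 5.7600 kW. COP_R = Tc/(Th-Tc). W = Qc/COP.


COP = 251.2550 / 59.7590 = 4.2045
W = 5.7600 / 4.2045 = 1.3700 kW

COP = 4.2045, W = 1.3700 kW


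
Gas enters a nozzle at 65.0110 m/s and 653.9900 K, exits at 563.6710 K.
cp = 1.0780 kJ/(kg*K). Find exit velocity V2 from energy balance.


dT = 90.3190 K
2*cp*1000*dT = 194727.7640
V1^2 = 4226.4301
V2 = sqrt(198954.1941) = 446.0428 m/s

446.0428 m/s


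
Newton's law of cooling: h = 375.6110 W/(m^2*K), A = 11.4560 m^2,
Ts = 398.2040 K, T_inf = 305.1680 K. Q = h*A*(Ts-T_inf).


dT = 93.0360 K
Q = 375.6110 * 11.4560 * 93.0360 = 400333.8723 W

400333.8723 W


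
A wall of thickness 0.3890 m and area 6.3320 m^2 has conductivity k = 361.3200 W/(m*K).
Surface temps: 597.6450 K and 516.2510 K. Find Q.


dT = 81.3940 K
Q = 361.3200 * 6.3320 * 81.3940 / 0.3890 = 478713.5256 W

478713.5256 W


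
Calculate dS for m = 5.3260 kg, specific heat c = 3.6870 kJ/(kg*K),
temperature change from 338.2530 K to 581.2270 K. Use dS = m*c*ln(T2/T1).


T2/T1 = 1.7183
ln(T2/T1) = 0.5413
dS = 5.3260 * 3.6870 * 0.5413 = 10.6304 kJ/K

10.6304 kJ/K


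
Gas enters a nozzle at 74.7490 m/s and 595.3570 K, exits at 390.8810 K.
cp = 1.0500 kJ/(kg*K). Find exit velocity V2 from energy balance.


dT = 204.4760 K
2*cp*1000*dT = 429399.6000
V1^2 = 5587.4130
V2 = sqrt(434987.0130) = 659.5355 m/s

659.5355 m/s


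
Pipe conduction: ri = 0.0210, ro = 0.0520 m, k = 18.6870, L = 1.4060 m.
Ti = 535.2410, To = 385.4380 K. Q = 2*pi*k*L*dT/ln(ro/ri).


dT = 149.8030 K
ln(ro/ri) = 0.9067
Q = 2*pi*18.6870*1.4060*149.8030 / 0.9067 = 27274.1658 W

27274.1658 W


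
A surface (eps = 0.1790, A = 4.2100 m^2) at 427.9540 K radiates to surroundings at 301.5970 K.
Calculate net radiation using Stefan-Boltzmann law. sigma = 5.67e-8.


T^4 = 3.3542e+10
Tsurr^4 = 8.2739e+09
Q = 0.1790 * 5.67e-8 * 4.2100 * 2.5268e+10 = 1079.6692 W

1079.6692 W


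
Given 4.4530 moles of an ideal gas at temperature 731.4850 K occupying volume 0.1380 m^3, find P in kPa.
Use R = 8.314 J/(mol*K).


P = nRT/V = 4.4530 * 8.314 * 731.4850 / 0.1380
= 27081.2147 / 0.1380 = 196240.6862 Pa = 196.2407 kPa

196.2407 kPa


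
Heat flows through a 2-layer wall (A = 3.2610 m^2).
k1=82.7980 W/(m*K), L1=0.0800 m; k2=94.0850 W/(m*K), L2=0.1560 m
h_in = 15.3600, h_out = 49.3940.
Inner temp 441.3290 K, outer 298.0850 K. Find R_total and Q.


R_conv_in = 1/(15.3600*3.2610) = 0.0200
R_1 = 0.0800/(82.7980*3.2610) = 0.0003
R_2 = 0.1560/(94.0850*3.2610) = 0.0005
R_conv_out = 1/(49.3940*3.2610) = 0.0062
R_total = 0.0270 K/W
Q = 143.2440 / 0.0270 = 5309.7464 W

R_total = 0.0270 K/W, Q = 5309.7464 W


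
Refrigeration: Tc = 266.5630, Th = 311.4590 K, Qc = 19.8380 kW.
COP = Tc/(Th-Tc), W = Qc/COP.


COP = 266.5630 / 44.8960 = 5.9373
W = 19.8380 / 5.9373 = 3.3412 kW

COP = 5.9373, W = 3.3412 kW


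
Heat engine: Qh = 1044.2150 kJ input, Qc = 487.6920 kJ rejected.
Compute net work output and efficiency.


W = 1044.2150 - 487.6920 = 556.5230 kJ
eta = 556.5230 / 1044.2150 = 0.5330 = 53.2958%

W = 556.5230 kJ, eta = 53.2958%


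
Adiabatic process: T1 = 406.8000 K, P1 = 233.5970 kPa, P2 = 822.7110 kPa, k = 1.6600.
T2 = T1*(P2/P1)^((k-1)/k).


(k-1)/k = 0.3976
(P2/P1)^exp = 1.6497
T2 = 406.8000 * 1.6497 = 671.0817 K

671.0817 K


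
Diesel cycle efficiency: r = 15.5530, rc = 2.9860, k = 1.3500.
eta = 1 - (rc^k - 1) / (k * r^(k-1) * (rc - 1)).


r^(k-1) = 2.6130
rc^k = 4.3790
eta = 0.5177 = 51.7680%

51.7680%


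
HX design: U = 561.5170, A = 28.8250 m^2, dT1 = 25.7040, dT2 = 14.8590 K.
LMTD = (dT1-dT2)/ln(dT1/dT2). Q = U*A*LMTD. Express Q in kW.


LMTD = 19.7887 K
Q = 561.5170 * 28.8250 * 19.7887 = 320294.0174 W = 320.2940 kW

320.2940 kW


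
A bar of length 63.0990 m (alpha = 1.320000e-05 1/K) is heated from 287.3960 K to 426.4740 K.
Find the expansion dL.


dT = 139.0780 K
dL = 1.320000e-05 * 63.0990 * 139.0780 = 0.115839 m
L_final = 63.214839 m

dL = 0.115839 m


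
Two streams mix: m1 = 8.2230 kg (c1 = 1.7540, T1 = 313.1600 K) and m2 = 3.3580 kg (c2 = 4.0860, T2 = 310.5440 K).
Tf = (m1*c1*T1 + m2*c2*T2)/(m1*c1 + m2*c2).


num = 8777.6595
den = 28.1439
Tf = 311.8846 K

311.8846 K


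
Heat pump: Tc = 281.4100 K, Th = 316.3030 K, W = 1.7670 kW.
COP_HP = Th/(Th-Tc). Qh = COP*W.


COP = 316.3030 / 34.8930 = 9.0649
Qh = 9.0649 * 1.7670 = 16.0178 kW

COP = 9.0649, Qh = 16.0178 kW


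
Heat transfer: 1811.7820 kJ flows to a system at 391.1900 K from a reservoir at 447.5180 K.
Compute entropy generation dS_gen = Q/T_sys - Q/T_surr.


dS_sys = 1811.7820/391.1900 = 4.6315 kJ/K
dS_surr = -1811.7820/447.5180 = -4.0485 kJ/K
dS_gen = 4.6315 - 4.0485 = 0.5830 kJ/K (irreversible)

dS_gen = 0.5830 kJ/K, irreversible


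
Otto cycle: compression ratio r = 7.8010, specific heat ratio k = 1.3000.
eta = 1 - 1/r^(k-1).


r^(k-1) = 1.8520
eta = 1 - 1/1.8520 = 0.4600 = 46.0048%

46.0048%


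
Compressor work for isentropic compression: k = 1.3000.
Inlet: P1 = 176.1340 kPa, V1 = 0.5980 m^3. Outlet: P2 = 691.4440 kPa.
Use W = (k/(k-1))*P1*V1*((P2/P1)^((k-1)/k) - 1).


(k-1)/k = 0.2308
(P2/P1)^exp = 1.3711
W = 4.3333 * 176.1340 * 0.5980 * (1.3711 - 1) = 169.3607 kJ

169.3607 kJ


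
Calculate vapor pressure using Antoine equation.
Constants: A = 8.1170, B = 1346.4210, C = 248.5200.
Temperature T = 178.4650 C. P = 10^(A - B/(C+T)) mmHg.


C+T = 426.9850
B/(C+T) = 3.1533
log10(P) = 8.1170 - 3.1533 = 4.9637
P = 10^4.9637 = 91976.8337 mmHg

91976.8337 mmHg


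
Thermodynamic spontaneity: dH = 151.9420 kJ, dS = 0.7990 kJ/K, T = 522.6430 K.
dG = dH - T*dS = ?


T*dS = 522.6430 * 0.7990 = 417.5918 kJ
dG = 151.9420 - 417.5918 = -265.6498 kJ (spontaneous)

dG = -265.6498 kJ, spontaneous


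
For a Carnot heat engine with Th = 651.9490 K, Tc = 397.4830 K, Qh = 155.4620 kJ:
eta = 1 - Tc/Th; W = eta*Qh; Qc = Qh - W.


eta = 1 - 397.4830/651.9490 = 0.3903
W = 0.3903 * 155.4620 = 60.6793 kJ
Qc = 155.4620 - 60.6793 = 94.7827 kJ

eta = 39.0316%, W = 60.6793 kJ, Qc = 94.7827 kJ


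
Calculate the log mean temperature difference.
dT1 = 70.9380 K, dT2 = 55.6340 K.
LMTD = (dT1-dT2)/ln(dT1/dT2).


dT1/dT2 = 1.2751
ln(dT1/dT2) = 0.2430
LMTD = 15.3040 / 0.2430 = 62.9764 K

62.9764 K


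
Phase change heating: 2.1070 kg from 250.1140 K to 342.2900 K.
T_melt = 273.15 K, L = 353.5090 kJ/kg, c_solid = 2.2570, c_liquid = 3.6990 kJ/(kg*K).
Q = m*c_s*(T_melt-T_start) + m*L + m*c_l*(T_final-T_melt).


Q1 (sensible, solid) = 2.1070 * 2.2570 * 23.0360 = 109.5477 kJ
Q2 (latent) = 2.1070 * 353.5090 = 744.8435 kJ
Q3 (sensible, liquid) = 2.1070 * 3.6990 * 69.1400 = 538.8628 kJ
Q_total = 1393.2540 kJ

1393.2540 kJ


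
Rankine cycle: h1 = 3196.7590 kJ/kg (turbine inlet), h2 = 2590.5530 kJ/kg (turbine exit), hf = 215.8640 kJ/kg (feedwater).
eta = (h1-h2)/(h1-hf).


W = 606.2060 kJ/kg
Q_in = 2980.8950 kJ/kg
eta = 0.2034 = 20.3364%

eta = 20.3364%


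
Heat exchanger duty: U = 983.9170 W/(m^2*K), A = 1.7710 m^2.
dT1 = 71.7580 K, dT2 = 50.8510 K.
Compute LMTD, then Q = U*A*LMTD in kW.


LMTD = 60.7057 K
Q = 983.9170 * 1.7710 * 60.7057 = 105780.6322 W = 105.7806 kW

105.7806 kW


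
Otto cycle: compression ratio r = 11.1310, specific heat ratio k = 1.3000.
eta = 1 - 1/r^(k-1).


r^(k-1) = 2.0604
eta = 1 - 1/2.0604 = 0.5147 = 51.4667%

51.4667%


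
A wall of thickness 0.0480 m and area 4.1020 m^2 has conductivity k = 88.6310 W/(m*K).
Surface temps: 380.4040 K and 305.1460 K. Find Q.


dT = 75.2580 K
Q = 88.6310 * 4.1020 * 75.2580 / 0.0480 = 570023.4741 W

570023.4741 W


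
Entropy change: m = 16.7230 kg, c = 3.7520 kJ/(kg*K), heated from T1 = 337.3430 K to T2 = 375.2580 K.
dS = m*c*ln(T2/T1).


T2/T1 = 1.1124
ln(T2/T1) = 0.1065
dS = 16.7230 * 3.7520 * 0.1065 = 6.6832 kJ/K

6.6832 kJ/K


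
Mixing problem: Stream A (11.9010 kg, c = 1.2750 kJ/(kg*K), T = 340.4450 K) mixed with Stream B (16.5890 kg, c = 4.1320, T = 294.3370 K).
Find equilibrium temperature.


num = 25341.3857
den = 83.7195
Tf = 302.6939 K

302.6939 K


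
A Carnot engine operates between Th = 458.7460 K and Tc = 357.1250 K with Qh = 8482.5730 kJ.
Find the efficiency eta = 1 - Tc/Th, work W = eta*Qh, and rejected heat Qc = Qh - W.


eta = 1 - 357.1250/458.7460 = 0.2215
W = 0.2215 * 8482.5730 = 1879.0519 kJ
Qc = 8482.5730 - 1879.0519 = 6603.5211 kJ

eta = 22.1519%, W = 1879.0519 kJ, Qc = 6603.5211 kJ


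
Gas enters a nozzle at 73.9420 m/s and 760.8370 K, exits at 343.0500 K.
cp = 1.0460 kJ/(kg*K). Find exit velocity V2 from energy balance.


dT = 417.7870 K
2*cp*1000*dT = 874010.4040
V1^2 = 5467.4194
V2 = sqrt(879477.8234) = 937.8048 m/s

937.8048 m/s


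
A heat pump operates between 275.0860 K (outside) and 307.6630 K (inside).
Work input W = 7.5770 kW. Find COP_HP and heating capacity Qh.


COP = 307.6630 / 32.5770 = 9.4442
Qh = 9.4442 * 7.5770 = 71.5585 kW

COP = 9.4442, Qh = 71.5585 kW


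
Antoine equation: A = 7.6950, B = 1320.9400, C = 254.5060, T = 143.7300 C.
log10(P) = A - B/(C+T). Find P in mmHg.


C+T = 398.2360
B/(C+T) = 3.3170
log10(P) = 7.6950 - 3.3170 = 4.3780
P = 10^4.3780 = 23879.3295 mmHg

23879.3295 mmHg


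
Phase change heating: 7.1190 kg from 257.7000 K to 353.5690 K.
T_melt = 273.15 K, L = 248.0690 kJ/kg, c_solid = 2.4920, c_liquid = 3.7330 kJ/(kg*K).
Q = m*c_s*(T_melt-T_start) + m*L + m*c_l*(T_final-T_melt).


Q1 (sensible, solid) = 7.1190 * 2.4920 * 15.4500 = 274.0915 kJ
Q2 (latent) = 7.1190 * 248.0690 = 1766.0032 kJ
Q3 (sensible, liquid) = 7.1190 * 3.7330 * 80.4190 = 2137.1532 kJ
Q_total = 4177.2479 kJ

4177.2479 kJ


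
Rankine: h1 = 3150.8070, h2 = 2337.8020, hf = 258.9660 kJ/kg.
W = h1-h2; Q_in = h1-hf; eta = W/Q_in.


W = 813.0050 kJ/kg
Q_in = 2891.8410 kJ/kg
eta = 0.2811 = 28.1138%

eta = 28.1138%


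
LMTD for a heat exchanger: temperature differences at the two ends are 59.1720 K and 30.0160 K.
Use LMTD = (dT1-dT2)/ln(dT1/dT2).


dT1/dT2 = 1.9713
ln(dT1/dT2) = 0.6787
LMTD = 29.1560 / 0.6787 = 42.9575 K

42.9575 K


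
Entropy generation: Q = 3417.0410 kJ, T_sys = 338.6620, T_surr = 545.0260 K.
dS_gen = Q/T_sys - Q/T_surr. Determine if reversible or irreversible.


dS_sys = 3417.0410/338.6620 = 10.0898 kJ/K
dS_surr = -3417.0410/545.0260 = -6.2695 kJ/K
dS_gen = 10.0898 - 6.2695 = 3.8203 kJ/K (irreversible)

dS_gen = 3.8203 kJ/K, irreversible


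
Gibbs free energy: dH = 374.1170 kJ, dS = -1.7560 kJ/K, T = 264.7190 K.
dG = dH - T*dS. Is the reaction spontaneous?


T*dS = 264.7190 * -1.7560 = -464.8466 kJ
dG = 374.1170 + 464.8466 = 838.9636 kJ (non-spontaneous)

dG = 838.9636 kJ, non-spontaneous


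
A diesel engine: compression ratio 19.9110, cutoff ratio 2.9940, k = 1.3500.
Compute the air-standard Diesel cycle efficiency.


r^(k-1) = 2.8489
rc^k = 4.3948
eta = 0.5573 = 55.7336%

55.7336%


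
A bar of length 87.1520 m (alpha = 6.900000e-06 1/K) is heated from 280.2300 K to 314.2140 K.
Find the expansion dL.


dT = 33.9840 K
dL = 6.900000e-06 * 87.1520 * 33.9840 = 0.020436 m
L_final = 87.172436 m

dL = 0.020436 m
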